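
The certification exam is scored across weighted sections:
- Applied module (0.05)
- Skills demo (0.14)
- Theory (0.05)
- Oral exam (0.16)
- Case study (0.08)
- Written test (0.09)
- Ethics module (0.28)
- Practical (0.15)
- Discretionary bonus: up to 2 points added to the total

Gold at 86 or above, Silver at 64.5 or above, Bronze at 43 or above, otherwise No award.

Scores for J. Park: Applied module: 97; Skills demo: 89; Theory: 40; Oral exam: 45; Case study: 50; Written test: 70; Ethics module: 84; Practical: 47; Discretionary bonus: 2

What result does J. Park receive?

Silver

Weighted total:
  Applied module 97 × 0.05 = 4.85
  Skills demo 89 × 0.14 = 12.46
  Theory 40 × 0.05 = 2
  Oral exam 45 × 0.16 = 7.2
  Case study 50 × 0.08 = 4
  Written test 70 × 0.09 = 6.3
  Ethics module 84 × 0.28 = 23.52
  Practical 47 × 0.15 = 7.05
Sum = 67.38
Discretionary bonus: 67.38 + 2 = 69.38
69.38 is ≥ 64.5 and < 86 → Silver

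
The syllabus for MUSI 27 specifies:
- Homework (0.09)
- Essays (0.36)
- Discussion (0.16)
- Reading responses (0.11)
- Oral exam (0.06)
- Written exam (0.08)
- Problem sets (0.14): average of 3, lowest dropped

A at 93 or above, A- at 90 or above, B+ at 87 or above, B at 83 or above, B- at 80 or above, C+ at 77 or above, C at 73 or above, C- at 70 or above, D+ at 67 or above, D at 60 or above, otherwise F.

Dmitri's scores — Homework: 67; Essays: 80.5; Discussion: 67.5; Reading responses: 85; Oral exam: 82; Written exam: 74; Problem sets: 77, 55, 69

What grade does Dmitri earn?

Problem sets: drop 55 → average of remaining 2 = 146/2 = 73
Weighted total:
  Homework 67 × 0.09 = 6.03
  Essays 80.5 × 0.36 = 28.98
  Discussion 67.5 × 0.16 = 10.8
  Reading responses 85 × 0.11 = 9.35
  Oral exam 82 × 0.06 = 4.92
  Written exam 74 × 0.08 = 5.92
  Problem sets 73 × 0.14 = 10.22
Sum = 76.22
76.22 is ≥ 73 and < 77 → C

C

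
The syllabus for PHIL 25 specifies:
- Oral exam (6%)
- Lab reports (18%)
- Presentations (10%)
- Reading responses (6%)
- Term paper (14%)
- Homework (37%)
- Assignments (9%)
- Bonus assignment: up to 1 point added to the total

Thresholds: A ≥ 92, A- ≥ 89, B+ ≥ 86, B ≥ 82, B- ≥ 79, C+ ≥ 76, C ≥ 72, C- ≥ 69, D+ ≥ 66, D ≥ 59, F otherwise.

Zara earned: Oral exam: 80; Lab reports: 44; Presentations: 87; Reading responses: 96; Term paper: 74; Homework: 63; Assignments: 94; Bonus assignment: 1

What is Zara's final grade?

C-

Weighted total:
  Oral exam 80 × 0.06 = 4.8
  Lab reports 44 × 0.18 = 7.92
  Presentations 87 × 0.1 = 8.7
  Reading responses 96 × 0.06 = 5.76
  Term paper 74 × 0.14 = 10.36
  Homework 63 × 0.37 = 23.31
  Assignments 94 × 0.09 = 8.46
Sum = 69.31
Bonus assignment: 69.31 + 1 = 70.31
70.31 is ≥ 69 and < 72 → C-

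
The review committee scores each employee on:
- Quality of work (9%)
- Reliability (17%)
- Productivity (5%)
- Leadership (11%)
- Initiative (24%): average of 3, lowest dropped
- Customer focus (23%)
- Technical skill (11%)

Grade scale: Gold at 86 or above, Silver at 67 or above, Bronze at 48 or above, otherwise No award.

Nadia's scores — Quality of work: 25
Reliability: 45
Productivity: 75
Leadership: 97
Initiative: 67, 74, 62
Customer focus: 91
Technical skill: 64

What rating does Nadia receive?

Silver

Initiative: drop 62 → average of remaining 2 = 141/2 = 70.5
Weighted total:
  Quality of work 25 × 0.09 = 2.25
  Reliability 45 × 0.17 = 7.65
  Productivity 75 × 0.05 = 3.75
  Leadership 97 × 0.11 = 10.67
  Initiative 70.5 × 0.24 = 16.92
  Customer focus 91 × 0.23 = 20.93
  Technical skill 64 × 0.11 = 7.04
Sum = 69.21
69.21 is ≥ 67 and < 86 → Silver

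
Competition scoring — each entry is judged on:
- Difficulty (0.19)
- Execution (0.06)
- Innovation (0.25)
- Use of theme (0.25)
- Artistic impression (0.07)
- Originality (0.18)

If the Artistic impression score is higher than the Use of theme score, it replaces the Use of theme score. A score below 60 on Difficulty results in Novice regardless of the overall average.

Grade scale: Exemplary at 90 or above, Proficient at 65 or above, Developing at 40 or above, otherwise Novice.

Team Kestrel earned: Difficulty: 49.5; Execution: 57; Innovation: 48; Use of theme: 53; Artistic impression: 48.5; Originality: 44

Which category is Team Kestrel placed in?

Artistic impression (48.5) ≤ Use of theme (53), so Use of theme stays at 53.
Difficulty score 49.5 < 60: minimum not met.
Weighted total:
  Difficulty 49.5 × 0.19 = 9.405
  Execution 57 × 0.06 = 3.42
  Innovation 48 × 0.25 = 12
  Use of theme 53 × 0.25 = 13.25
  Artistic impression 48.5 × 0.07 = 3.395
  Originality 44 × 0.18 = 7.92
Sum = 49.39
Because the Difficulty minimum was not met, the result is Novice.

Novice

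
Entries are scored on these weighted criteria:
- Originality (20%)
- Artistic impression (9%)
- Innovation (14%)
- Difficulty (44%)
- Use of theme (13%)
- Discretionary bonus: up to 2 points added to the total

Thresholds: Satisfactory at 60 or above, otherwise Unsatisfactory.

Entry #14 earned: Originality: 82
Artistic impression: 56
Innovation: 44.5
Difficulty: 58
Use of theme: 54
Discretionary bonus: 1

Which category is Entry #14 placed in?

Weighted total:
  Originality 82 × 0.2 = 16.4
  Artistic impression 56 × 0.09 = 5.04
  Innovation 44.5 × 0.14 = 6.23
  Difficulty 58 × 0.44 = 25.52
  Use of theme 54 × 0.13 = 7.02
Sum = 60.21
Discretionary bonus: 60.21 + 1 = 61.21
61.21 ≥ 60 → Satisfactory

Satisfactory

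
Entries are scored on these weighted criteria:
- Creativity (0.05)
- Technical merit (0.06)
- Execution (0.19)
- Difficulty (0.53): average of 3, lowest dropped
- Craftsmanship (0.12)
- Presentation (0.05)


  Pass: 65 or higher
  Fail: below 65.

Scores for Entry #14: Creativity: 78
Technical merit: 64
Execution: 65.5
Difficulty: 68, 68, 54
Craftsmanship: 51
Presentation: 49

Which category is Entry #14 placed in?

Difficulty: drop 54 → average of remaining 2 = 136/2 = 68
Weighted total:
  Creativity 78 × 0.05 = 3.9
  Technical merit 64 × 0.06 = 3.84
  Execution 65.5 × 0.19 = 12.445
  Difficulty 68 × 0.53 = 36.04
  Craftsmanship 51 × 0.12 = 6.12
  Presentation 49 × 0.05 = 2.45
Sum = 64.795
64.795 < 65 → Fail

Fail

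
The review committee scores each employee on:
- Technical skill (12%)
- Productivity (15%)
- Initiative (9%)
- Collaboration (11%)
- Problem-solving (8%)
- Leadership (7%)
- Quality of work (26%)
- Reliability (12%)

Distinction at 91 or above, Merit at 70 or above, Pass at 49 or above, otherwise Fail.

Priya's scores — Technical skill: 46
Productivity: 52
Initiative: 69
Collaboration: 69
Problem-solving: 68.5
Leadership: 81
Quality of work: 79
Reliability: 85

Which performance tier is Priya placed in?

Pass

Weighted total:
  Technical skill 46 × 0.12 = 5.52
  Productivity 52 × 0.15 = 7.8
  Initiative 69 × 0.09 = 6.21
  Collaboration 69 × 0.11 = 7.59
  Problem-solving 68.5 × 0.08 = 5.48
  Leadership 81 × 0.07 = 5.67
  Quality of work 79 × 0.26 = 20.54
  Reliability 85 × 0.12 = 10.2
Sum = 69.01
69.01 is ≥ 49 and < 70 → Pass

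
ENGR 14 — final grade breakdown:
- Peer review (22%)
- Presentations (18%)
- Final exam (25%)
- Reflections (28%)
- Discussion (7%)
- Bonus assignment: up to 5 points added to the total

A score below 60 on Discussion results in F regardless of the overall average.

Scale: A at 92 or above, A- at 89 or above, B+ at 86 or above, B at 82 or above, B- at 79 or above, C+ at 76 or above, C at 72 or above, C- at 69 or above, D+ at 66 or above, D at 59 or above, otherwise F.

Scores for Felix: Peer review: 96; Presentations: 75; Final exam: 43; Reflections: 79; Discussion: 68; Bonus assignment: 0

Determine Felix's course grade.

C

Discussion score 68 ≥ 60: minimum met.
Weighted total:
  Peer review 96 × 0.22 = 21.12
  Presentations 75 × 0.18 = 13.5
  Final exam 43 × 0.25 = 10.75
  Reflections 79 × 0.28 = 22.12
  Discussion 68 × 0.07 = 4.76
Sum = 72.25
Bonus assignment: 72.25 + 0 = 72.25
72.25 is ≥ 72 and < 76 → C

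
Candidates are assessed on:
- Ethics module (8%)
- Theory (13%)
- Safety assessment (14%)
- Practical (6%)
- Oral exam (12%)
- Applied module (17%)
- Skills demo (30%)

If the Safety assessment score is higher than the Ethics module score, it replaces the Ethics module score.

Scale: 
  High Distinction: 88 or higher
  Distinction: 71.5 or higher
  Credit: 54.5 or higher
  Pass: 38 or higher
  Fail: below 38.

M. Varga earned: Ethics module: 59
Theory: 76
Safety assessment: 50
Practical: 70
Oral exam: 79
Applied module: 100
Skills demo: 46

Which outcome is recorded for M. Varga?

Safety assessment (50) ≤ Ethics module (59), so Ethics module stays at 59.
Weighted total:
  Ethics module 59 × 0.08 = 4.72
  Theory 76 × 0.13 = 9.88
  Safety assessment 50 × 0.14 = 7
  Practical 70 × 0.06 = 4.2
  Oral exam 79 × 0.12 = 9.48
  Applied module 100 × 0.17 = 17
  Skills demo 46 × 0.3 = 13.8
Sum = 66.08
66.08 is ≥ 54.5 and < 71.5 → Credit

Credit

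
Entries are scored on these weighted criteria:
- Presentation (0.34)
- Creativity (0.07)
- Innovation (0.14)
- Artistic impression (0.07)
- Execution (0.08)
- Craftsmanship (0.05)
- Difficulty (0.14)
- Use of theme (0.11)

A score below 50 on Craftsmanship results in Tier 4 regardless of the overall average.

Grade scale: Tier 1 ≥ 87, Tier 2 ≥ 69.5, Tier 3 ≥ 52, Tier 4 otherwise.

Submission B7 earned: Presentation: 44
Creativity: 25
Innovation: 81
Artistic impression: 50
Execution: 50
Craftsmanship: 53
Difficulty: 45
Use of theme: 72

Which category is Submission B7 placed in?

Craftsmanship score 53 ≥ 50: minimum met.
Weighted total:
  Presentation 44 × 0.34 = 14.96
  Creativity 25 × 0.07 = 1.75
  Innovation 81 × 0.14 = 11.34
  Artistic impression 50 × 0.07 = 3.5
  Execution 50 × 0.08 = 4
  Craftsmanship 53 × 0.05 = 2.65
  Difficulty 45 × 0.14 = 6.3
  Use of theme 72 × 0.11 = 7.92
Sum = 52.42
52.42 is ≥ 52 and < 69.5 → Tier 3

Tier 3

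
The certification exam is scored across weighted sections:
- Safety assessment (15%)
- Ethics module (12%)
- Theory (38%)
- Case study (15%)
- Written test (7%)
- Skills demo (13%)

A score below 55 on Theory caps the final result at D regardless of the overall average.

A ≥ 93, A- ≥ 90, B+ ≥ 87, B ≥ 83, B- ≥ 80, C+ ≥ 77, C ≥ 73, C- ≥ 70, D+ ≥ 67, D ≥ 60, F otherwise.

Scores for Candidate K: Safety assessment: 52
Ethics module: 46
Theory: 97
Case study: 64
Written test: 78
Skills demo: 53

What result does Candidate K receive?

C-

Theory score 97 ≥ 55: minimum met.
Weighted total:
  Safety assessment 52 × 0.15 = 7.8
  Ethics module 46 × 0.12 = 5.52
  Theory 97 × 0.38 = 36.86
  Case study 64 × 0.15 = 9.6
  Written test 78 × 0.07 = 5.46
  Skills demo 53 × 0.13 = 6.89
Sum = 72.13
72.13 is ≥ 70 and < 73 → C-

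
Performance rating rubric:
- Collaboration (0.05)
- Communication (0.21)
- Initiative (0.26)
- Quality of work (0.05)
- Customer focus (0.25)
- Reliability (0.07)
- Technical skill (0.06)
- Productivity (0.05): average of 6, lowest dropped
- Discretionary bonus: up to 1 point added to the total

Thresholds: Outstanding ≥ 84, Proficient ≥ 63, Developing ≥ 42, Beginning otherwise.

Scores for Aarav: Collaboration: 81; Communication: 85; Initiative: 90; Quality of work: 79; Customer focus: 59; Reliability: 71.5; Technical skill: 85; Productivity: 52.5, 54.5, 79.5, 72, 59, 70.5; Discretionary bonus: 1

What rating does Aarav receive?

Proficient

Productivity: drop 52.5 → average of remaining 5 = 335.5/5 = 67.1
Weighted total:
  Collaboration 81 × 0.05 = 4.05
  Communication 85 × 0.21 = 17.85
  Initiative 90 × 0.26 = 23.4
  Quality of work 79 × 0.05 = 3.95
  Customer focus 59 × 0.25 = 14.75
  Reliability 71.5 × 0.07 = 5.005
  Technical skill 85 × 0.06 = 5.1
  Productivity 67.1 × 0.05 = 3.355
Sum = 77.46
Discretionary bonus: 77.46 + 1 = 78.46
78.46 is ≥ 63 and < 84 → Proficient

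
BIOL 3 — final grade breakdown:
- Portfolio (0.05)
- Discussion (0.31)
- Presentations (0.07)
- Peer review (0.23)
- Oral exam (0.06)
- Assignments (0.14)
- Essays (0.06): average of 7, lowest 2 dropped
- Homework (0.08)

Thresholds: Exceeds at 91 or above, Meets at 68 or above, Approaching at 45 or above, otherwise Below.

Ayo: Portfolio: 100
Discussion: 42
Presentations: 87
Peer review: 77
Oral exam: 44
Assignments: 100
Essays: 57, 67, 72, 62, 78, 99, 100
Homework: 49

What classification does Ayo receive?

Essays: drop 57, 62 → average of remaining 5 = 416/5 = 83.2
Weighted total:
  Portfolio 100 × 0.05 = 5
  Discussion 42 × 0.31 = 13.02
  Presentations 87 × 0.07 = 6.09
  Peer review 77 × 0.23 = 17.71
  Oral exam 44 × 0.06 = 2.64
  Assignments 100 × 0.14 = 14
  Essays 83.2 × 0.06 = 4.992
  Homework 49 × 0.08 = 3.92
Sum = 67.372
67.372 is ≥ 45 and < 68 → Approaching

Approaching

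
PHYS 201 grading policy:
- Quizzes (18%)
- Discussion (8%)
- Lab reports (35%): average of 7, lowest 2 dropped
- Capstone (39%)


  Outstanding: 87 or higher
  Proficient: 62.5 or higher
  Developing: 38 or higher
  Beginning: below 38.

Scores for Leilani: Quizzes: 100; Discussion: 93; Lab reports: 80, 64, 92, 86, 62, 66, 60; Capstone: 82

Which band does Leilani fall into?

Proficient

Lab reports: drop 60, 62 → average of remaining 5 = 388/5 = 77.6
Weighted total:
  Quizzes 100 × 0.18 = 18
  Discussion 93 × 0.08 = 7.44
  Lab reports 77.6 × 0.35 = 27.16
  Capstone 82 × 0.39 = 31.98
Sum = 84.58
84.58 is ≥ 62.5 and < 87 → Proficient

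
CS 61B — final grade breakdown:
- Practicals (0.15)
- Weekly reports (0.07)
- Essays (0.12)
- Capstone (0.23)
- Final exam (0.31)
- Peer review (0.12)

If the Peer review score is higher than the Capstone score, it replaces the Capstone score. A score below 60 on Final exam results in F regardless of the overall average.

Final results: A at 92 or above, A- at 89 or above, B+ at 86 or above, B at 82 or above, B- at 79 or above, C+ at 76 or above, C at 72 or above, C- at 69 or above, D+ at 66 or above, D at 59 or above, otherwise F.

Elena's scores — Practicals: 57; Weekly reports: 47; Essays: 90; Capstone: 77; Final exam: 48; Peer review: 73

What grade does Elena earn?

Peer review (73) ≤ Capstone (77), so Capstone stays at 77.
Final exam score 48 < 60: minimum not met.
Weighted total:
  Practicals 57 × 0.15 = 8.55
  Weekly reports 47 × 0.07 = 3.29
  Essays 90 × 0.12 = 10.8
  Capstone 77 × 0.23 = 17.71
  Final exam 48 × 0.31 = 14.88
  Peer review 73 × 0.12 = 8.76
Sum = 63.99
Because the Final exam minimum was not met, the result is F.

F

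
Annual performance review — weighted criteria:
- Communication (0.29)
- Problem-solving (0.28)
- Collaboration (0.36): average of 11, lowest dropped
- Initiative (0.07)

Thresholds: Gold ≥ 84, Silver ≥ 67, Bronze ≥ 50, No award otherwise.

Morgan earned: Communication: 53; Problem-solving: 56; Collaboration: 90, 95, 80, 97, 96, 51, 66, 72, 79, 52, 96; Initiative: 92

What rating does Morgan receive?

Silver

Collaboration: drop 51 → average of remaining 10 = 823/10 = 82.3
Weighted total:
  Communication 53 × 0.29 = 15.37
  Problem-solving 56 × 0.28 = 15.68
  Collaboration 82.3 × 0.36 = 29.628
  Initiative 92 × 0.07 = 6.44
Sum = 67.118
67.118 is ≥ 67 and < 84 → Silver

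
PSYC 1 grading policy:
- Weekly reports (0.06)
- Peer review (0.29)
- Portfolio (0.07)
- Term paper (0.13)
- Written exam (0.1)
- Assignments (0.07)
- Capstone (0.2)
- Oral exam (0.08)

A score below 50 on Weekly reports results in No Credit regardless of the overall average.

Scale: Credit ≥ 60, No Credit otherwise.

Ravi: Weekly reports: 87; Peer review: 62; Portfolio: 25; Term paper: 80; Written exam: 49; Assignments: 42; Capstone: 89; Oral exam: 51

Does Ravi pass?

Credit

Weekly reports score 87 ≥ 50: minimum met.
Weighted total:
  Weekly reports 87 × 0.06 = 5.22
  Peer review 62 × 0.29 = 17.98
  Portfolio 25 × 0.07 = 1.75
  Term paper 80 × 0.13 = 10.4
  Written exam 49 × 0.1 = 4.9
  Assignments 42 × 0.07 = 2.94
  Capstone 89 × 0.2 = 17.8
  Oral exam 51 × 0.08 = 4.08
Sum = 65.07
65.07 ≥ 60 → Credit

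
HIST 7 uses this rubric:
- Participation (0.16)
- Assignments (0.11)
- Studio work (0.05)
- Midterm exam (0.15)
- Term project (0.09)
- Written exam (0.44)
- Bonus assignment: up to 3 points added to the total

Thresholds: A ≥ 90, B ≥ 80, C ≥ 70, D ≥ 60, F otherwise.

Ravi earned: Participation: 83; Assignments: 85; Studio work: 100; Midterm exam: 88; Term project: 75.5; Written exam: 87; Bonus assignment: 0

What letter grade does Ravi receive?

B

Weighted total:
  Participation 83 × 0.16 = 13.28
  Assignments 85 × 0.11 = 9.35
  Studio work 100 × 0.05 = 5
  Midterm exam 88 × 0.15 = 13.2
  Term project 75.5 × 0.09 = 6.795
  Written exam 87 × 0.44 = 38.28
Sum = 85.905
Bonus assignment: 85.905 + 0 = 85.905
85.905 is ≥ 80 and < 90 → B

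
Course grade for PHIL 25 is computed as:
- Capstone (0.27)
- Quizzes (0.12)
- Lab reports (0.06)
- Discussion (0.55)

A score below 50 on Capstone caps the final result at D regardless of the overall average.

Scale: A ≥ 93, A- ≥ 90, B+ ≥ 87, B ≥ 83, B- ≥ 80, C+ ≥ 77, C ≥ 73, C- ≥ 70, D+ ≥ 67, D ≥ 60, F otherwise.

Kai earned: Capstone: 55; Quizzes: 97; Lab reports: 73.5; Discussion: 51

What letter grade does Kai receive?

Capstone score 55 ≥ 50: minimum met.
Weighted total:
  Capstone 55 × 0.27 = 14.85
  Quizzes 97 × 0.12 = 11.64
  Lab reports 73.5 × 0.06 = 4.41
  Discussion 51 × 0.55 = 28.05
Sum = 58.95
58.95 < 60 → F

F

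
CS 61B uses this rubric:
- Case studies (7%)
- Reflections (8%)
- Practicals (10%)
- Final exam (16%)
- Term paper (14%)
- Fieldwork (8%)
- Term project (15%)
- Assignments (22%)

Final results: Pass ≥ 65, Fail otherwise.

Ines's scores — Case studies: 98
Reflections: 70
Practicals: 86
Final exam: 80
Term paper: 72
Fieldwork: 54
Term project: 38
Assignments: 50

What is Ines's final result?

Weighted total:
  Case studies 98 × 0.07 = 6.86
  Reflections 70 × 0.08 = 5.6
  Practicals 86 × 0.1 = 8.6
  Final exam 80 × 0.16 = 12.8
  Term paper 72 × 0.14 = 10.08
  Fieldwork 54 × 0.08 = 4.32
  Term project 38 × 0.15 = 5.7
  Assignments 50 × 0.22 = 11
Sum = 64.96
64.96 < 65 → Fail

Fail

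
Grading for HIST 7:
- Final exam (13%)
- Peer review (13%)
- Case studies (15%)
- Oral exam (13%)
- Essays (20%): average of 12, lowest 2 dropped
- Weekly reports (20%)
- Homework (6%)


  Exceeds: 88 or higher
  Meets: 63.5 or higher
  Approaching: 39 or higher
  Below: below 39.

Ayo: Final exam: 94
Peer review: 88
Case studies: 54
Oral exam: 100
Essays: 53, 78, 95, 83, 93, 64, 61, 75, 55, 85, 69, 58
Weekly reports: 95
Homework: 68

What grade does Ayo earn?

Essays: drop 53, 55 → average of remaining 10 = 761/10 = 76.1
Weighted total:
  Final exam 94 × 0.13 = 12.22
  Peer review 88 × 0.13 = 11.44
  Case studies 54 × 0.15 = 8.1
  Oral exam 100 × 0.13 = 13
  Essays 76.1 × 0.2 = 15.22
  Weekly reports 95 × 0.2 = 19
  Homework 68 × 0.06 = 4.08
Sum = 83.06
83.06 is ≥ 63.5 and < 88 → Meets

Meets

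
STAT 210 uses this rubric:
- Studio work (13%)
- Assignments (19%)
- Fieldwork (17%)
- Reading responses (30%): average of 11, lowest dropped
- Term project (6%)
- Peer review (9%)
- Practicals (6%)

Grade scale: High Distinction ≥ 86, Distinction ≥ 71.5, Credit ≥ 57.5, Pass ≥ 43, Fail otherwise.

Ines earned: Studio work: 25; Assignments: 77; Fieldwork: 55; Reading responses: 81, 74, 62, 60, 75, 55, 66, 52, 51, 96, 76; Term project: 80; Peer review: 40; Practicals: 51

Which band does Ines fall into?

Credit

Reading responses: drop 51 → average of remaining 10 = 697/10 = 69.7
Weighted total:
  Studio work 25 × 0.13 = 3.25
  Assignments 77 × 0.19 = 14.63
  Fieldwork 55 × 0.17 = 9.35
  Reading responses 69.7 × 0.3 = 20.91
  Term project 80 × 0.06 = 4.8
  Peer review 40 × 0.09 = 3.6
  Practicals 51 × 0.06 = 3.06
Sum = 59.6
59.6 is ≥ 57.5 and < 71.5 → Credit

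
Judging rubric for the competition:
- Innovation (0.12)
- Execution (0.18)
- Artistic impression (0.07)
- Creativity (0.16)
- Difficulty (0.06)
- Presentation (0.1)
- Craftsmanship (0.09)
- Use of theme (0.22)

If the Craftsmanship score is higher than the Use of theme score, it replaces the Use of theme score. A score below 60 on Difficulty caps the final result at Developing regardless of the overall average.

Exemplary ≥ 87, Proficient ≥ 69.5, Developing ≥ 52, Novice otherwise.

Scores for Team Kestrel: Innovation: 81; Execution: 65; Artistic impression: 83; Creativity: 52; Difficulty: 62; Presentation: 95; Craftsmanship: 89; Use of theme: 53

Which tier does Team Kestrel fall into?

Proficient

Craftsmanship (89) > Use of theme (53), so Use of theme counts as 89.
Difficulty score 62 ≥ 60: minimum met.
Weighted total:
  Innovation 81 × 0.12 = 9.72
  Execution 65 × 0.18 = 11.7
  Artistic impression 83 × 0.07 = 5.81
  Creativity 52 × 0.16 = 8.32
  Difficulty 62 × 0.06 = 3.72
  Presentation 95 × 0.1 = 9.5
  Craftsmanship 89 × 0.09 = 8.01
  Use of theme 89 × 0.22 = 19.58
Sum = 76.36
76.36 is ≥ 69.5 and < 87 → Proficient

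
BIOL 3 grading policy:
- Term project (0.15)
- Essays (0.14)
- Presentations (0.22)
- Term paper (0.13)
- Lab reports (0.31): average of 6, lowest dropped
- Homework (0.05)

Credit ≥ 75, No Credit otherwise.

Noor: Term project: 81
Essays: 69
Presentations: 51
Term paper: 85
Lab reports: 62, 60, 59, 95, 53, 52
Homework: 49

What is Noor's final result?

No Credit

Lab reports: drop 52 → average of remaining 5 = 329/5 = 65.8
Weighted total:
  Term project 81 × 0.15 = 12.15
  Essays 69 × 0.14 = 9.66
  Presentations 51 × 0.22 = 11.22
  Term paper 85 × 0.13 = 11.05
  Lab reports 65.8 × 0.31 = 20.398
  Homework 49 × 0.05 = 2.45
Sum = 66.928
66.928 < 75 → No Credit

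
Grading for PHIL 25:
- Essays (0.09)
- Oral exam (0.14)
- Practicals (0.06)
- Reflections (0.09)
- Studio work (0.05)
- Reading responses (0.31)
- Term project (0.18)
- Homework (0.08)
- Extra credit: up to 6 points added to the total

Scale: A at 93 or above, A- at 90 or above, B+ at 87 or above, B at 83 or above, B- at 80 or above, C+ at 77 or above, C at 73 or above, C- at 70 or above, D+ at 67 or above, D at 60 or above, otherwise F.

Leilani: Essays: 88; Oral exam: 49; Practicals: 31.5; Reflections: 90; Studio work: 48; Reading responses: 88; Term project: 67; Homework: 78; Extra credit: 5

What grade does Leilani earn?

Weighted total:
  Essays 88 × 0.09 = 7.92
  Oral exam 49 × 0.14 = 6.86
  Practicals 31.5 × 0.06 = 1.89
  Reflections 90 × 0.09 = 8.1
  Studio work 48 × 0.05 = 2.4
  Reading responses 88 × 0.31 = 27.28
  Term project 67 × 0.18 = 12.06
  Homework 78 × 0.08 = 6.24
Sum = 72.75
Extra credit: 72.75 + 5 = 77.75
77.75 is ≥ 77 and < 80 → C+

C+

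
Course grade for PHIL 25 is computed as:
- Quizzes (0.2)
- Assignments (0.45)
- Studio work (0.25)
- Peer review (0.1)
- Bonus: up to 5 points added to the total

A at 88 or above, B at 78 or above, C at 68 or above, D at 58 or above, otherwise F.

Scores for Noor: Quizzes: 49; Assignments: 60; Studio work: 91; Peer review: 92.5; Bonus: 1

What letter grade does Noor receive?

C

Weighted total:
  Quizzes 49 × 0.2 = 9.8
  Assignments 60 × 0.45 = 27
  Studio work 91 × 0.25 = 22.75
  Peer review 92.5 × 0.1 = 9.25
Sum = 68.8
Bonus: 68.8 + 1 = 69.8
69.8 is ≥ 68 and < 78 → C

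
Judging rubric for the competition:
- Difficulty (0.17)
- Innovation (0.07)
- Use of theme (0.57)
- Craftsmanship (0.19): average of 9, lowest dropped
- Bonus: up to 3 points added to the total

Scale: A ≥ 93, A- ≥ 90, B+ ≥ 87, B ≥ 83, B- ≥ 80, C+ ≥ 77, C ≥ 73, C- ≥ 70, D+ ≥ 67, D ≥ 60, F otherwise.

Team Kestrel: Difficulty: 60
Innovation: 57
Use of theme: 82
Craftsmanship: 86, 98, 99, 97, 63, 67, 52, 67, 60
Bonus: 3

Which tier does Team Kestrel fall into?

Craftsmanship: drop 52 → average of remaining 8 = 637/8 = 79.625
Weighted total:
  Difficulty 60 × 0.17 = 10.2
  Innovation 57 × 0.07 = 3.99
  Use of theme 82 × 0.57 = 46.74
  Craftsmanship 79.625 × 0.19 = 15.12875
Sum = 76.05875
Bonus: 76.05875 + 3 = 79.05875
79.05875 is ≥ 77 and < 80 → C+

C+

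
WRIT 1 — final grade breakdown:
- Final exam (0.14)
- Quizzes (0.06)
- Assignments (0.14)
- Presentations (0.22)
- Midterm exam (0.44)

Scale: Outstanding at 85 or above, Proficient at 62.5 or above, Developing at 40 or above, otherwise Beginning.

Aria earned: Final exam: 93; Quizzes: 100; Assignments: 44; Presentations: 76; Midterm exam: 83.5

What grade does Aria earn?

Weighted total:
  Final exam 93 × 0.14 = 13.02
  Quizzes 100 × 0.06 = 6
  Assignments 44 × 0.14 = 6.16
  Presentations 76 × 0.22 = 16.72
  Midterm exam 83.5 × 0.44 = 36.74
Sum = 78.64
78.64 is ≥ 62.5 and < 85 → Proficient

Proficient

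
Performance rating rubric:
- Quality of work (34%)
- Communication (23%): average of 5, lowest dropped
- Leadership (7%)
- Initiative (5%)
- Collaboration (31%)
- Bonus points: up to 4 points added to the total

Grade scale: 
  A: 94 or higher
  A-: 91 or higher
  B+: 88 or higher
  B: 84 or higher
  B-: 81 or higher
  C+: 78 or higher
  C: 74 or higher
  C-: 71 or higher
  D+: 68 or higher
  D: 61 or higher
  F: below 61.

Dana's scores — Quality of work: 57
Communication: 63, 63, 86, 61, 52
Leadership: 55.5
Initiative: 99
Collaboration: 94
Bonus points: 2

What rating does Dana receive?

Communication: drop 52 → average of remaining 4 = 273/4 = 68.25
Weighted total:
  Quality of work 57 × 0.34 = 19.38
  Communication 68.25 × 0.23 = 15.6975
  Leadership 55.5 × 0.07 = 3.885
  Initiative 99 × 0.05 = 4.95
  Collaboration 94 × 0.31 = 29.14
Sum = 73.0525
Bonus points: 73.0525 + 2 = 75.0525
75.0525 is ≥ 74 and < 78 → C

C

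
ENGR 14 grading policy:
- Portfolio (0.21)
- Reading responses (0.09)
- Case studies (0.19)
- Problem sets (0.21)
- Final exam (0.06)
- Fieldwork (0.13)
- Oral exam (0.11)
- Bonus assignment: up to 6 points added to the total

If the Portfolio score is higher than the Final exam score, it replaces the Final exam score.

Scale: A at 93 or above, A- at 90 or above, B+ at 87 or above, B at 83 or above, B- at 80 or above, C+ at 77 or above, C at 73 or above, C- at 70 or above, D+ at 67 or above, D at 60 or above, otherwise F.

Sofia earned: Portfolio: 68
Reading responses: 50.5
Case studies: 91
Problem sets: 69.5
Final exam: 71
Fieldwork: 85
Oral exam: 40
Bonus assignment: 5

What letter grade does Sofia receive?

Portfolio (68) ≤ Final exam (71), so Final exam stays at 71.
Weighted total:
  Portfolio 68 × 0.21 = 14.28
  Reading responses 50.5 × 0.09 = 4.545
  Case studies 91 × 0.19 = 17.29
  Problem sets 69.5 × 0.21 = 14.595
  Final exam 71 × 0.06 = 4.26
  Fieldwork 85 × 0.13 = 11.05
  Oral exam 40 × 0.11 = 4.4
Sum = 70.42
Bonus assignment: 70.42 + 5 = 75.42
75.42 is ≥ 73 and < 77 → C

C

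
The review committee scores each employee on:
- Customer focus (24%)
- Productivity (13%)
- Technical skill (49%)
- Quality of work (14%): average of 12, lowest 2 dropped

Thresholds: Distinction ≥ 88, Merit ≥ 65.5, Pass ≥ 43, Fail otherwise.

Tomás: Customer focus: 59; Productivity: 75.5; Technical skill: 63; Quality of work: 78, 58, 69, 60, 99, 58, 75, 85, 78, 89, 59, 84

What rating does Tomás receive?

Merit

Quality of work: drop 58, 58 → average of remaining 10 = 776/10 = 77.6
Weighted total:
  Customer focus 59 × 0.24 = 14.16
  Productivity 75.5 × 0.13 = 9.815
  Technical skill 63 × 0.49 = 30.87
  Quality of work 77.6 × 0.14 = 10.864
Sum = 65.709
65.709 is ≥ 65.5 and < 88 → Merit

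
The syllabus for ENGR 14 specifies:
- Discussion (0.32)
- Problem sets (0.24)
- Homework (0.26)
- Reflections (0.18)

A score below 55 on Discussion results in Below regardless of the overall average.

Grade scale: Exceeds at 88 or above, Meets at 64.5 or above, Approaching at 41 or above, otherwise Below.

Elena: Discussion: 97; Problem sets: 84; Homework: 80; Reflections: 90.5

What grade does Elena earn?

Exceeds

Discussion score 97 ≥ 55: minimum met.
Weighted total:
  Discussion 97 × 0.32 = 31.04
  Problem sets 84 × 0.24 = 20.16
  Homework 80 × 0.26 = 20.8
  Reflections 90.5 × 0.18 = 16.29
Sum = 88.29
88.29 ≥ 88 → Exceeds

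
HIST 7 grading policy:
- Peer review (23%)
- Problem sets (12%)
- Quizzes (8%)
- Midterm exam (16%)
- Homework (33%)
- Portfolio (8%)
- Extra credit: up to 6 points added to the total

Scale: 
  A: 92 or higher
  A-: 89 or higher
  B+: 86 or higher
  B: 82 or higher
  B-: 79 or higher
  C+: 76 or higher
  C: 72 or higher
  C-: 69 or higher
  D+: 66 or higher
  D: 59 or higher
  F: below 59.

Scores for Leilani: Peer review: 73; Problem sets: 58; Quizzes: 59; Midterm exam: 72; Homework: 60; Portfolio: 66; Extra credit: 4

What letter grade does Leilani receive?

C-

Weighted total:
  Peer review 73 × 0.23 = 16.79
  Problem sets 58 × 0.12 = 6.96
  Quizzes 59 × 0.08 = 4.72
  Midterm exam 72 × 0.16 = 11.52
  Homework 60 × 0.33 = 19.8
  Portfolio 66 × 0.08 = 5.28
Sum = 65.07
Extra credit: 65.07 + 4 = 69.07
69.07 is ≥ 69 and < 72 → C-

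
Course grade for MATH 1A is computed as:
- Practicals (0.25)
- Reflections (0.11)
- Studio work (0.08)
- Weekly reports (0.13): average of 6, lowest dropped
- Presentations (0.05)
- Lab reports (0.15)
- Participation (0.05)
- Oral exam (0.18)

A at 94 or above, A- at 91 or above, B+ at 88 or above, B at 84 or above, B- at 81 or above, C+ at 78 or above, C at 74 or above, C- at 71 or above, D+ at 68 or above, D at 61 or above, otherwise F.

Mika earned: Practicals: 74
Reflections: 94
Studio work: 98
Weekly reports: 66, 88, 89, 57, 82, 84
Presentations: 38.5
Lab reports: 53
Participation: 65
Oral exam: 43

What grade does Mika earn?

Weekly reports: drop 57 → average of remaining 5 = 409/5 = 81.8
Weighted total:
  Practicals 74 × 0.25 = 18.5
  Reflections 94 × 0.11 = 10.34
  Studio work 98 × 0.08 = 7.84
  Weekly reports 81.8 × 0.13 = 10.634
  Presentations 38.5 × 0.05 = 1.925
  Lab reports 53 × 0.15 = 7.95
  Participation 65 × 0.05 = 3.25
  Oral exam 43 × 0.18 = 7.74
Sum = 68.179
68.179 is ≥ 68 and < 71 → D+

D+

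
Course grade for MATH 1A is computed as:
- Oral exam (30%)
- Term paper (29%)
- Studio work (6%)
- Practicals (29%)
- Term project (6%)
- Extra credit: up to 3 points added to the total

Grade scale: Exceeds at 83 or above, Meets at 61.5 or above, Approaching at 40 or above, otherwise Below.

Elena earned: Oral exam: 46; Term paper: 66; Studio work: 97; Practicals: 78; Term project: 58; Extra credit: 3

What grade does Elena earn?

Weighted total:
  Oral exam 46 × 0.3 = 13.8
  Term paper 66 × 0.29 = 19.14
  Studio work 97 × 0.06 = 5.82
  Practicals 78 × 0.29 = 22.62
  Term project 58 × 0.06 = 3.48
Sum = 64.86
Extra credit: 64.86 + 3 = 67.86
67.86 is ≥ 61.5 and < 83 → Meets

Meets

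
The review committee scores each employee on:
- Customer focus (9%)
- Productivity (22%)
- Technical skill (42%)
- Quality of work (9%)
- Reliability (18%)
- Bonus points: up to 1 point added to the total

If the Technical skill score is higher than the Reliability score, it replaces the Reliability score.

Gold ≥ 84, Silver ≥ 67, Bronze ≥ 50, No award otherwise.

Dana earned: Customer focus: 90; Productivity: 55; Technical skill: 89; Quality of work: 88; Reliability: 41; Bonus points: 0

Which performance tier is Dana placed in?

Technical skill (89) > Reliability (41), so Reliability counts as 89.
Weighted total:
  Customer focus 90 × 0.09 = 8.1
  Productivity 55 × 0.22 = 12.1
  Technical skill 89 × 0.42 = 37.38
  Quality of work 88 × 0.09 = 7.92
  Reliability 89 × 0.18 = 16.02
Sum = 81.52
Bonus points: 81.52 + 0 = 81.52
81.52 is ≥ 67 and < 84 → Silver

Silver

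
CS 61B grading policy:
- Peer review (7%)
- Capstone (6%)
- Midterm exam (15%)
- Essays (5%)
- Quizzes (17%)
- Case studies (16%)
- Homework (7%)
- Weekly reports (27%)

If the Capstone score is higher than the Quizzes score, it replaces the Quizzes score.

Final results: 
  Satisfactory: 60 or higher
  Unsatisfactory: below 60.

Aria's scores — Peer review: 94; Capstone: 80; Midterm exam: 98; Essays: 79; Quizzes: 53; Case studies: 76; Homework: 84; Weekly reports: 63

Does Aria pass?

Capstone (80) > Quizzes (53), so Quizzes counts as 80.
Weighted total:
  Peer review 94 × 0.07 = 6.58
  Capstone 80 × 0.06 = 4.8
  Midterm exam 98 × 0.15 = 14.7
  Essays 79 × 0.05 = 3.95
  Quizzes 80 × 0.17 = 13.6
  Case studies 76 × 0.16 = 12.16
  Homework 84 × 0.07 = 5.88
  Weekly reports 63 × 0.27 = 17.01
Sum = 78.68
78.68 ≥ 60 → Satisfactory

Satisfactory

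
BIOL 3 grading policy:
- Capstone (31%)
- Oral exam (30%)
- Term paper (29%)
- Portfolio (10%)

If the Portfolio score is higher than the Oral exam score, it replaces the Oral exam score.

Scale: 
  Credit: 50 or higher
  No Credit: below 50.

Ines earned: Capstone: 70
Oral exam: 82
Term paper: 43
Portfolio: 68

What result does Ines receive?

Credit

Portfolio (68) ≤ Oral exam (82), so Oral exam stays at 82.
Weighted total:
  Capstone 70 × 0.31 = 21.7
  Oral exam 82 × 0.3 = 24.6
  Term paper 43 × 0.29 = 12.47
  Portfolio 68 × 0.1 = 6.8
Sum = 65.57
65.57 ≥ 50 → Credit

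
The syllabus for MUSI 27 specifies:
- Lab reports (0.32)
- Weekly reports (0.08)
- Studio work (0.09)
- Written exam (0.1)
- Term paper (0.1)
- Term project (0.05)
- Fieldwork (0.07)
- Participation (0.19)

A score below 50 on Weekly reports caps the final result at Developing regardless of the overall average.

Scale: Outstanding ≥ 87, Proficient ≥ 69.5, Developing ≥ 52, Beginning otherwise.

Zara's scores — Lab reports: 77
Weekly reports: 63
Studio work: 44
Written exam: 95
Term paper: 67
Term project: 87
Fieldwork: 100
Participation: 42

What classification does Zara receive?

Weekly reports score 63 ≥ 50: minimum met.
Weighted total:
  Lab reports 77 × 0.32 = 24.64
  Weekly reports 63 × 0.08 = 5.04
  Studio work 44 × 0.09 = 3.96
  Written exam 95 × 0.1 = 9.5
  Term paper 67 × 0.1 = 6.7
  Term project 87 × 0.05 = 4.35
  Fieldwork 100 × 0.07 = 7
  Participation 42 × 0.19 = 7.98
Sum = 69.17
69.17 is ≥ 52 and < 69.5 → Developing

Developing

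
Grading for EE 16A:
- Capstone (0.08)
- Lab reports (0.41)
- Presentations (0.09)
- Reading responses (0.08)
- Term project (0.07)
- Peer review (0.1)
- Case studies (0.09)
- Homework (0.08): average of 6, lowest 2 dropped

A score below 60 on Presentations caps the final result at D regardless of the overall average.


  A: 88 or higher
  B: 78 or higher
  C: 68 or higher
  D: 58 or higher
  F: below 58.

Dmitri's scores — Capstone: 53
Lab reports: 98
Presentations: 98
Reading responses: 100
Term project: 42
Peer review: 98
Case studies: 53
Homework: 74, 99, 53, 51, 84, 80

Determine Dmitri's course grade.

Homework: drop 51, 53 → average of remaining 4 = 337/4 = 84.25
Presentations score 98 ≥ 60: minimum met.
Weighted total:
  Capstone 53 × 0.08 = 4.24
  Lab reports 98 × 0.41 = 40.18
  Presentations 98 × 0.09 = 8.82
  Reading responses 100 × 0.08 = 8
  Term project 42 × 0.07 = 2.94
  Peer review 98 × 0.1 = 9.8
  Case studies 53 × 0.09 = 4.77
  Homework 84.25 × 0.08 = 6.74
Sum = 85.49
85.49 is ≥ 78 and < 88 → B

B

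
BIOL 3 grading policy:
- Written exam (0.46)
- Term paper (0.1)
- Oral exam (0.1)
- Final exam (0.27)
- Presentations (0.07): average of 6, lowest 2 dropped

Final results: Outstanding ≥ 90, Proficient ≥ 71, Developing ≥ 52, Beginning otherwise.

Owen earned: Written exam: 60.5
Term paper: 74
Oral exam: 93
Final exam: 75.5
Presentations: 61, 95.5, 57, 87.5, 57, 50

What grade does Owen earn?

Developing

Presentations: drop 50, 57 → average of remaining 4 = 301/4 = 75.25
Weighted total:
  Written exam 60.5 × 0.46 = 27.83
  Term paper 74 × 0.1 = 7.4
  Oral exam 93 × 0.1 = 9.3
  Final exam 75.5 × 0.27 = 20.385
  Presentations 75.25 × 0.07 = 5.2675
Sum = 70.1825
70.1825 is ≥ 52 and < 71 → Developing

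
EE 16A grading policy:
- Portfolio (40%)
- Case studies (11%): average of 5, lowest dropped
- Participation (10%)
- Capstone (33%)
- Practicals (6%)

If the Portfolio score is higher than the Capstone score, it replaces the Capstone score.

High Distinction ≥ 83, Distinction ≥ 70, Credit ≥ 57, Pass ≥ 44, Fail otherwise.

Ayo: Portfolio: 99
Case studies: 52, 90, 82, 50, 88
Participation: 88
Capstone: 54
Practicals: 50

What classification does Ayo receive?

High Distinction

Case studies: drop 50 → average of remaining 4 = 312/4 = 78
Portfolio (99) > Capstone (54), so Capstone counts as 99.
Weighted total:
  Portfolio 99 × 0.4 = 39.6
  Case studies 78 × 0.11 = 8.58
  Participation 88 × 0.1 = 8.8
  Capstone 99 × 0.33 = 32.67
  Practicals 50 × 0.06 = 3
Sum = 92.65
92.65 ≥ 83 → High Distinction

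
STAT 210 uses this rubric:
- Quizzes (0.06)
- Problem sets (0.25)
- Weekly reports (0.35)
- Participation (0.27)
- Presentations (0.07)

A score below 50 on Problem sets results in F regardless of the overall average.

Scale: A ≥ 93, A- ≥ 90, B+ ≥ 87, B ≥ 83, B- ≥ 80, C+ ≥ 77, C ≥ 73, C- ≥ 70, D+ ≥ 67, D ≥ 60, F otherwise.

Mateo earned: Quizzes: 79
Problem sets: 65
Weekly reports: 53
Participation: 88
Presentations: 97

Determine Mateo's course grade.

Problem sets score 65 ≥ 50: minimum met.
Weighted total:
  Quizzes 79 × 0.06 = 4.74
  Problem sets 65 × 0.25 = 16.25
  Weekly reports 53 × 0.35 = 18.55
  Participation 88 × 0.27 = 23.76
  Presentations 97 × 0.07 = 6.79
Sum = 70.09
70.09 is ≥ 70 and < 73 → C-

C-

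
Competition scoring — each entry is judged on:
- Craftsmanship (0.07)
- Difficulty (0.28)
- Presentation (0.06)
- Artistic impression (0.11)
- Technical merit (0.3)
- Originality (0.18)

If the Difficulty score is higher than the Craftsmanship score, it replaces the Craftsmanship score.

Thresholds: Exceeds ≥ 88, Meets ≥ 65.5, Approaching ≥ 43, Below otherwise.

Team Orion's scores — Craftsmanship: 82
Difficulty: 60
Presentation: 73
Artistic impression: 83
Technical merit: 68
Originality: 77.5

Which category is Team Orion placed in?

Difficulty (60) ≤ Craftsmanship (82), so Craftsmanship stays at 82.
Weighted total:
  Craftsmanship 82 × 0.07 = 5.74
  Difficulty 60 × 0.28 = 16.8
  Presentation 73 × 0.06 = 4.38
  Artistic impression 83 × 0.11 = 9.13
  Technical merit 68 × 0.3 = 20.4
  Originality 77.5 × 0.18 = 13.95
Sum = 70.4
70.4 is ≥ 65.5 and < 88 → Meets

Meets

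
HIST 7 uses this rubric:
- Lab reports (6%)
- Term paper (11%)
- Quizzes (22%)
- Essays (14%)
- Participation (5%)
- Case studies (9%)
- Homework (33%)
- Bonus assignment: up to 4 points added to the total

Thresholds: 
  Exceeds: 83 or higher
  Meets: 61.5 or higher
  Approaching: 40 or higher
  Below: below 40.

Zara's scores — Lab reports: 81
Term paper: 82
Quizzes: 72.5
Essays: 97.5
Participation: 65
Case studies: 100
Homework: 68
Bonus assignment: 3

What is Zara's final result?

Weighted total:
  Lab reports 81 × 0.06 = 4.86
  Term paper 82 × 0.11 = 9.02
  Quizzes 72.5 × 0.22 = 15.95
  Essays 97.5 × 0.14 = 13.65
  Participation 65 × 0.05 = 3.25
  Case studies 100 × 0.09 = 9
  Homework 68 × 0.33 = 22.44
Sum = 78.17
Bonus assignment: 78.17 + 3 = 81.17
81.17 is ≥ 61.5 and < 83 → Meets

Meets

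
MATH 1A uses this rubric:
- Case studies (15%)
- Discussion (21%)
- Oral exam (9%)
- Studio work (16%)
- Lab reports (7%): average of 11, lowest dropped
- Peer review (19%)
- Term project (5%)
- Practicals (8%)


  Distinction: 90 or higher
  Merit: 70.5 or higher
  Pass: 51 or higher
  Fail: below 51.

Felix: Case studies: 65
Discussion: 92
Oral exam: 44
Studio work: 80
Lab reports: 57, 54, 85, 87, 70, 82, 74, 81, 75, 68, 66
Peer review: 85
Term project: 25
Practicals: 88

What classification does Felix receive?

Lab reports: drop 54 → average of remaining 10 = 745/10 = 74.5
Weighted total:
  Case studies 65 × 0.15 = 9.75
  Discussion 92 × 0.21 = 19.32
  Oral exam 44 × 0.09 = 3.96
  Studio work 80 × 0.16 = 12.8
  Lab reports 74.5 × 0.07 = 5.215
  Peer review 85 × 0.19 = 16.15
  Term project 25 × 0.05 = 1.25
  Practicals 88 × 0.08 = 7.04
Sum = 75.485
75.485 is ≥ 70.5 and < 90 → Merit

Merit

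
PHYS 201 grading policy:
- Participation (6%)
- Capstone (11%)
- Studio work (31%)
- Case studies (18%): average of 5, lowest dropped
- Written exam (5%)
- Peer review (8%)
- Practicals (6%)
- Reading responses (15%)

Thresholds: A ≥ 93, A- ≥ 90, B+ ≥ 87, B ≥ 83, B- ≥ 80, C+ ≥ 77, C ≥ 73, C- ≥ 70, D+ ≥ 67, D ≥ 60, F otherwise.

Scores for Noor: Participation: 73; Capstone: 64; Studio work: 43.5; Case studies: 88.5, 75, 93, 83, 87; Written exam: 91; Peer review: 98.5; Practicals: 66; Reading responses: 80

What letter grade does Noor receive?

Case studies: drop 75 → average of remaining 4 = 351.5/4 = 87.875
Weighted total:
  Participation 73 × 0.06 = 4.38
  Capstone 64 × 0.11 = 7.04
  Studio work 43.5 × 0.31 = 13.485
  Case studies 87.875 × 0.18 = 15.8175
  Written exam 91 × 0.05 = 4.55
  Peer review 98.5 × 0.08 = 7.88
  Practicals 66 × 0.06 = 3.96
  Reading responses 80 × 0.15 = 12
Sum = 69.1125
69.1125 is ≥ 67 and < 70 → D+

D+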